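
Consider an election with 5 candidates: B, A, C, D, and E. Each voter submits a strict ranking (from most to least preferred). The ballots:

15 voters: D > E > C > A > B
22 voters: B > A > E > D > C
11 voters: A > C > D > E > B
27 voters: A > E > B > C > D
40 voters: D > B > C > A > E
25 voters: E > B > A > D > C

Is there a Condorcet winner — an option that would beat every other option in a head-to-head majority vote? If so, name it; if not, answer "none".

none

Checking pairwise contests:
E beats B 78–62.
B beats A 87–53.
B beats C 114–26.
B beats D 74–66.
A beats E 100–40.
Every option loses at least one head-to-head, so there is no Condorcet winner.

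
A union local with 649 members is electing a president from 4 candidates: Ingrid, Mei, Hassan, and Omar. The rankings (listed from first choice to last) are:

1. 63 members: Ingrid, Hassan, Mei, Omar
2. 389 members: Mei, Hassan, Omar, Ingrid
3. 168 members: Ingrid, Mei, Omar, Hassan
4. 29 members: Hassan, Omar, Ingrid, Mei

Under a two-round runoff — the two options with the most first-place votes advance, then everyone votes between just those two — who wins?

Round 1 first-place votes: Ingrid 231, Mei 389, Hassan 29, Omar 0.
Mei and Ingrid advance.
Runoff: Mei is preferred to Ingrid by 389 voters; Ingrid by 260.
Mei wins the runoff.

Mei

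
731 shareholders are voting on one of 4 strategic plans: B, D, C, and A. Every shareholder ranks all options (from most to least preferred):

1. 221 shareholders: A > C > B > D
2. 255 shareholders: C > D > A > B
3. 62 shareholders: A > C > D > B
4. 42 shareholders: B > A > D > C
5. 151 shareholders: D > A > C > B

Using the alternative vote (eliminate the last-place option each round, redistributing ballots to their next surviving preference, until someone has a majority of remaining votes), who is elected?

Round 1: B 42, D 151, C 255, A 283. Eliminate B.
Round 2: D 151, C 255, A 325. Eliminate D.
Round 3: C 255, A 476. A has a majority.

A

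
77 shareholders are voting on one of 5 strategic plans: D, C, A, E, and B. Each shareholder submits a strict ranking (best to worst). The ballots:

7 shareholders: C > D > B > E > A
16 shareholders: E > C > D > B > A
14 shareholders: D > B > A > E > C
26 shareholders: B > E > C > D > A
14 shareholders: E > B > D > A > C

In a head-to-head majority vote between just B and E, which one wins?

Voters preferring B to E: 47; preferring E to B: 30.
B wins the head-to-head.

B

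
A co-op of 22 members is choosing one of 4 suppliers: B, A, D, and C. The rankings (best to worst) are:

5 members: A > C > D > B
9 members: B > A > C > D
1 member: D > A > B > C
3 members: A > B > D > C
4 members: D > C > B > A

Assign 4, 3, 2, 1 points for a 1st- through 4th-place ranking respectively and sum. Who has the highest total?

A

B: 5·1 + 9·4 + 1·2 + 3·3 + 4·2 = 60
A: 5·4 + 9·3 + 1·3 + 3·4 + 4·1 = 66
D: 5·2 + 9·1 + 1·4 + 3·2 + 4·4 = 45
C: 5·3 + 9·2 + 1·1 + 3·1 + 4·3 = 49
A has the highest Borda score (66).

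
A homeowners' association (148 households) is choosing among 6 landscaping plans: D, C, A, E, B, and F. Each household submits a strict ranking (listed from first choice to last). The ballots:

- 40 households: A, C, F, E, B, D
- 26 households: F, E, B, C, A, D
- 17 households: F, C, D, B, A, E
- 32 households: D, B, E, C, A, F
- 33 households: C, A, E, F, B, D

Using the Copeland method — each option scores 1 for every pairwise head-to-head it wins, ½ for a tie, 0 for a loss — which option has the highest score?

C

D: loses to C, A, E, B, and F → score 0.
C: beats D, A, E, B, and F → score 5.
A: beats D, E, and F; loses to C and B → score 3.
E: beats D and B; loses to C, A, and F → score 2.
B: beats D and A; loses to C, E, and F → score 2.
F: beats D, E, and B; loses to C and A → score 3.
C has the best pairwise record.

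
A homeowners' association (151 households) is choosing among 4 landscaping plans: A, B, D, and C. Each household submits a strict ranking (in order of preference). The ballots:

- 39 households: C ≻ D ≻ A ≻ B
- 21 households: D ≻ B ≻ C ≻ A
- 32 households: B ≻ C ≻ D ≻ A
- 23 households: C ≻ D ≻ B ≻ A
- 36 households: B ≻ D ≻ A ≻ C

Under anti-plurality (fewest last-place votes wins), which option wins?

Last-place votes: A 76, B 39, D 0, C 36.
D is ranked last by the fewest voters, so D wins.

D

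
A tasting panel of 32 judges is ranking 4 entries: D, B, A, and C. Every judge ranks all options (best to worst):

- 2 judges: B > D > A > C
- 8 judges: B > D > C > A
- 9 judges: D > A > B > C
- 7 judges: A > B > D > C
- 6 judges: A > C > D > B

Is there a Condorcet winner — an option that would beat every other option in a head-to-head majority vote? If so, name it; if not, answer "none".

none

Checking pairwise contests:
B beats D 17–15.
A beats B 22–10.
D beats A 19–13.
D beats C 26–6.
Every option loses at least one head-to-head, so there is no Condorcet winner.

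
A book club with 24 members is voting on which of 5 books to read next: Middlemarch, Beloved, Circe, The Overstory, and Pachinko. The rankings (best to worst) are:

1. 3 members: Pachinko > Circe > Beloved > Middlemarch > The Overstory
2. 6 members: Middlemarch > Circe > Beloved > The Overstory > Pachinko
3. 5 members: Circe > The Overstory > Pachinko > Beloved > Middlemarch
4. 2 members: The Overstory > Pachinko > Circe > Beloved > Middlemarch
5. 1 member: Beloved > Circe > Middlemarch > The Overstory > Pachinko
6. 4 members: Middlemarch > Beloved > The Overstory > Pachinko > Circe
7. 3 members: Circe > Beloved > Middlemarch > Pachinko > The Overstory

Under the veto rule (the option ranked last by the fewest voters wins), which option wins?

Beloved

Last-place votes: Middlemarch 7, Beloved 0, Circe 4, The Overstory 6, Pachinko 7.
Beloved is ranked last by the fewest voters, so Beloved wins.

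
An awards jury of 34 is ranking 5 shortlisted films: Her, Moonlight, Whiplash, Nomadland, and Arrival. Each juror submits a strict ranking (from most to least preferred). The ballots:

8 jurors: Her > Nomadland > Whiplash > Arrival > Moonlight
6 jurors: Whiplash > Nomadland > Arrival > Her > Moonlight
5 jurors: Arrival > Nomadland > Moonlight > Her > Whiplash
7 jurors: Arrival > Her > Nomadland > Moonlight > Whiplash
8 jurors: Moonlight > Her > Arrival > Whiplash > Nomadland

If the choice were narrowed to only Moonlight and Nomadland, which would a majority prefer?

Nomadland

Voters preferring Moonlight to Nomadland: 8; preferring Nomadland to Moonlight: 26.
Nomadland wins the head-to-head.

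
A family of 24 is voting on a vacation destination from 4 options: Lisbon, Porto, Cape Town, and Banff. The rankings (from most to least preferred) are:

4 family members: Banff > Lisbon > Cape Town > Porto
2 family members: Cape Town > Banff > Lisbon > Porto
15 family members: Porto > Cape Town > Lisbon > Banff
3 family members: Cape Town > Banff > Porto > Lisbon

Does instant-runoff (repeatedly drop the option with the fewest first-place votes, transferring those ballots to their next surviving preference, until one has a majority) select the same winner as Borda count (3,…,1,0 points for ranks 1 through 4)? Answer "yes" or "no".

Instant-runoff — R1 Lisbon 0, Porto 15, Cape Town 5, Banff 4 (Porto winner). Winner: Porto.
Borda — scores: Lisbon 25, Porto 48, Cape Town 49, Banff 22. Winner: Cape Town.
The two methods disagree.

no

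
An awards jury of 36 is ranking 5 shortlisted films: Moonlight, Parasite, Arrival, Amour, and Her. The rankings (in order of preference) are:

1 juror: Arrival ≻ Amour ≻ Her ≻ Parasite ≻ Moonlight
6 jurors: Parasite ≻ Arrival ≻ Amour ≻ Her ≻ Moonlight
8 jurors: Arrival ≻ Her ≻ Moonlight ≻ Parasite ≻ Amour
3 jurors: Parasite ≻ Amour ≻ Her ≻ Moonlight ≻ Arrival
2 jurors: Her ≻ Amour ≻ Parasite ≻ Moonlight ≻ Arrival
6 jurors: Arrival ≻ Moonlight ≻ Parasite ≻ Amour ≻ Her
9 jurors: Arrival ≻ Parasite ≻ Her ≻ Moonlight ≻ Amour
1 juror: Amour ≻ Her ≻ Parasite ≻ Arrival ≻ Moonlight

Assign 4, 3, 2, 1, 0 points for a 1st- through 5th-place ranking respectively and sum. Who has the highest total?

Arrival

Moonlight: 1·0 + 6·0 + 8·2 + 3·1 + 2·1 + 6·3 + 9·1 + 1·0 = 48
Parasite: 1·1 + 6·4 + 8·1 + 3·4 + 2·2 + 6·2 + 9·3 + 1·2 = 90
Arrival: 1·4 + 6·3 + 8·4 + 3·0 + 2·0 + 6·4 + 9·4 + 1·1 = 115
Amour: 1·3 + 6·2 + 8·0 + 3·3 + 2·3 + 6·1 + 9·0 + 1·4 = 40
Her: 1·2 + 6·1 + 8·3 + 3·2 + 2·4 + 6·0 + 9·2 + 1·3 = 67
Arrival has the highest Borda score (115).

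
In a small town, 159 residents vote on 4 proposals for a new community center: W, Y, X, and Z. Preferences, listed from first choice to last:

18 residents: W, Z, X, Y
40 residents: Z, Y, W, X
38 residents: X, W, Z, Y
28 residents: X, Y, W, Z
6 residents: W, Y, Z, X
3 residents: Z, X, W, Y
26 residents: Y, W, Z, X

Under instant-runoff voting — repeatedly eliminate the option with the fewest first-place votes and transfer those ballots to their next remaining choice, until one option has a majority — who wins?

Round 1: W 24, Y 26, X 66, Z 43. Eliminate W.
Round 2: Y 32, X 66, Z 61. Eliminate Y.
Round 3: X 66, Z 93. Z has a majority.

Z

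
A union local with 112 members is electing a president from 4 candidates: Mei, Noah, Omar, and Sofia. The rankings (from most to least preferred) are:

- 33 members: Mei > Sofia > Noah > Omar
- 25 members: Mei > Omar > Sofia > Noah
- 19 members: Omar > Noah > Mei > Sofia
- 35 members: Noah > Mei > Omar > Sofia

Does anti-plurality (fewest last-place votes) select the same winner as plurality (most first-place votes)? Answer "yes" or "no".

Anti-plurality — last-place votes: Mei 0, Noah 25, Omar 33, Sofia 54. Winner: Mei.
Plurality — first-place votes: Mei 58, Noah 35, Omar 19, Sofia 0. Winner: Mei.
The two methods agree.

yes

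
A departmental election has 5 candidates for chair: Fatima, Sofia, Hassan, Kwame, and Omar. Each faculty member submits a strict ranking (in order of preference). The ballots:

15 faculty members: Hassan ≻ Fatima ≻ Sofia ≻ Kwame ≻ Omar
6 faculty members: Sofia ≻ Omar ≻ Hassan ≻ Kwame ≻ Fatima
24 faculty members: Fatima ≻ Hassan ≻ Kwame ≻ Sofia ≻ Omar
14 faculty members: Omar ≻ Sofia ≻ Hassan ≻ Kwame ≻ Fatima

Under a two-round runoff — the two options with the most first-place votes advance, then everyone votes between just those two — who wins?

Hassan

Round 1 first-place votes: Fatima 24, Sofia 6, Hassan 15, Kwame 0, Omar 14.
Fatima and Hassan advance.
Runoff: Fatima is preferred to Hassan by 24 voters; Hassan by 35.
Hassan wins the runoff.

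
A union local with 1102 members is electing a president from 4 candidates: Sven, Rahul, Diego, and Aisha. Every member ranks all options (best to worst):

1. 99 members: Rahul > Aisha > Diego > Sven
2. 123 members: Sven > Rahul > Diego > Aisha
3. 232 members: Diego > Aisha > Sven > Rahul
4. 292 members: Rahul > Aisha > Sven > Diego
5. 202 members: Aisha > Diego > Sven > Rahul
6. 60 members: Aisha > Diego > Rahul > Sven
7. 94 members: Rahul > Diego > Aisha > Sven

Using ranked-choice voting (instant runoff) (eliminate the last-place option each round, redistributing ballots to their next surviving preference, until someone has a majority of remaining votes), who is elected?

Rahul

Round 1: Sven 123, Rahul 485, Diego 232, Aisha 262. Eliminate Sven.
Round 2: Rahul 608, Diego 232, Aisha 262. Rahul has a majority.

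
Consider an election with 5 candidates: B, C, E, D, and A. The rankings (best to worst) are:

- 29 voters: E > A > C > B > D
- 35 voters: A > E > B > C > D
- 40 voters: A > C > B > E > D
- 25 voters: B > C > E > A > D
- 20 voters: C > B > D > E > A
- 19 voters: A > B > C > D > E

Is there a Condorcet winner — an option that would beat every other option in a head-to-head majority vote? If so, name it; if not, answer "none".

A

A vs B: 123–45 for A.
A vs C: 123–45 for A.
A vs E: 94–74 for A.
A vs D: 148–20 for A.
A beats every other option head-to-head.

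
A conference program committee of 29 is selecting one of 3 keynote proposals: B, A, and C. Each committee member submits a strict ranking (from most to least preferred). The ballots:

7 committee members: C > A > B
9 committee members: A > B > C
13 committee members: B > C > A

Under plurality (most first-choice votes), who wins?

B

First-place votes: B 13, A 9, C 7.
B has the most first-place votes.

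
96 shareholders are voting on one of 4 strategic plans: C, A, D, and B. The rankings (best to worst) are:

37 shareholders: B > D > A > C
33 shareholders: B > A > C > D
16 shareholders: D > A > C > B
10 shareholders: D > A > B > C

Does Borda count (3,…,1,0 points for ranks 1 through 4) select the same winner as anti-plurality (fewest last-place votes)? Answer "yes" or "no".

Borda — scores: C 49, A 155, D 152, B 220. Winner: B.
Anti-plurality — last-place votes: C 47, A 0, D 33, B 16. Winner: A.
The two methods disagree.

no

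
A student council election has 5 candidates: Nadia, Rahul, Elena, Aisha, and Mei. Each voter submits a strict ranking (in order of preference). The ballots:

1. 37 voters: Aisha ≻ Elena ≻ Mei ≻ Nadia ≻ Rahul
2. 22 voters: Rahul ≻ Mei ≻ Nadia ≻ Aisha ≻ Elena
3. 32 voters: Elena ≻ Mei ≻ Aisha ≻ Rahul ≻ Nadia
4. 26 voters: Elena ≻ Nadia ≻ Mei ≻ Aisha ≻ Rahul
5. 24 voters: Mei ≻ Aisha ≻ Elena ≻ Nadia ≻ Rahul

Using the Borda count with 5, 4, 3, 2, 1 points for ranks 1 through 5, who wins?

Nadia: 37·2 + 22·3 + 32·1 + 26·4 + 24·2 = 324
Rahul: 37·1 + 22·5 + 32·2 + 26·1 + 24·1 = 261
Elena: 37·4 + 22·1 + 32·5 + 26·5 + 24·3 = 532
Aisha: 37·5 + 22·2 + 32·3 + 26·2 + 24·4 = 473
Mei: 37·3 + 22·4 + 32·4 + 26·3 + 24·5 = 525
Elena has the highest Borda score (532).

Elena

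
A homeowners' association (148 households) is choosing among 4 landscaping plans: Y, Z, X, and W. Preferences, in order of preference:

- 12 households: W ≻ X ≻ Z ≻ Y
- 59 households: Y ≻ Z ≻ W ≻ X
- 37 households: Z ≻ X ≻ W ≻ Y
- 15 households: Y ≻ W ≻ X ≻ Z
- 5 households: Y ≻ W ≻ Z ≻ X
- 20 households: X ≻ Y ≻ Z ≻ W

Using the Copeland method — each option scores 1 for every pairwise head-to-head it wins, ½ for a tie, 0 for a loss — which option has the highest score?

Y

Y: beats Z, X, and W → score 3.
Z: beats X and W; loses to Y → score 2.
X: loses to Y, Z, and W → score 0.
W: beats X; loses to Y and Z → score 1.
Y has the best pairwise record.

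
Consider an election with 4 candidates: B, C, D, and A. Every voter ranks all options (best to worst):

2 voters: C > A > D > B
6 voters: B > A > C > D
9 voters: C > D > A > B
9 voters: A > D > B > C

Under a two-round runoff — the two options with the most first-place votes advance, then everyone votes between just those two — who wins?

Round 1 first-place votes: B 6, C 11, D 0, A 9.
C and A advance.
Runoff: C is preferred to A by 11 voters; A by 15.
A wins the runoff.

A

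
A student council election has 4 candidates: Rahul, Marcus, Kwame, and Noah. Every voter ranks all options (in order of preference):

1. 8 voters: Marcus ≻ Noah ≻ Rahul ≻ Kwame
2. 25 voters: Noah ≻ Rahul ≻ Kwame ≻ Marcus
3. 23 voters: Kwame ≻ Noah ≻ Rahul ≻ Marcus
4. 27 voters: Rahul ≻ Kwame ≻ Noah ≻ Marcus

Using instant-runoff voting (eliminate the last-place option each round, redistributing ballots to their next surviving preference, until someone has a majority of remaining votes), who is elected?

Round 1: Rahul 27, Marcus 8, Kwame 23, Noah 25. Eliminate Marcus.
Round 2: Rahul 27, Kwame 23, Noah 33. Eliminate Kwame.
Round 3: Rahul 27, Noah 56. Noah has a majority.

Noah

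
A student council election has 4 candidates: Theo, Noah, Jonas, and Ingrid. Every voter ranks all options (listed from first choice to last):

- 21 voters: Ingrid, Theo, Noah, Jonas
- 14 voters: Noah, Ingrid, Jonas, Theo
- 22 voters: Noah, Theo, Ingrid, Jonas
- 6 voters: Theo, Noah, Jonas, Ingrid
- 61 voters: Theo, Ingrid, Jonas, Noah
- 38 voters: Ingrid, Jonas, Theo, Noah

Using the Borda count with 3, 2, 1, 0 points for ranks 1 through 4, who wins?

Ingrid

Theo: 21·2 + 14·0 + 22·2 + 6·3 + 61·3 + 38·1 = 325
Noah: 21·1 + 14·3 + 22·3 + 6·2 + 61·0 + 38·0 = 141
Jonas: 21·0 + 14·1 + 22·0 + 6·1 + 61·1 + 38·2 = 157
Ingrid: 21·3 + 14·2 + 22·1 + 6·0 + 61·2 + 38·3 = 349
Ingrid has the highest Borda score (349).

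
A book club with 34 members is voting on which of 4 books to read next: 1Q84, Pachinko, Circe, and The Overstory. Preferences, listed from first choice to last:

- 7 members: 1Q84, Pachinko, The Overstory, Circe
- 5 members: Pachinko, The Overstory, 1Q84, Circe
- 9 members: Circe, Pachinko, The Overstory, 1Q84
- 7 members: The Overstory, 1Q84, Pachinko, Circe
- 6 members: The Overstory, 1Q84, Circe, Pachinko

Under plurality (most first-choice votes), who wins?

The Overstory

First-place votes: 1Q84 7, Pachinko 5, Circe 9, The Overstory 13.
The Overstory has the most first-place votes.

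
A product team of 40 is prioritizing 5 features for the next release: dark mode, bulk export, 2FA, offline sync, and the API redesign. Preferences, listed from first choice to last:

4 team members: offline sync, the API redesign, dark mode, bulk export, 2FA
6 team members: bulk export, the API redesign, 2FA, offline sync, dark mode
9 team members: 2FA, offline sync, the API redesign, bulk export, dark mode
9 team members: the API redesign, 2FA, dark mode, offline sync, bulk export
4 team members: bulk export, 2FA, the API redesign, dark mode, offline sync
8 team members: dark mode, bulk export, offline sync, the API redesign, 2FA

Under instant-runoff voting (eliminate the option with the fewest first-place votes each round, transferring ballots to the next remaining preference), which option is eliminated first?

offline sync

Round 1: dark mode 8, bulk export 10, 2FA 9, offline sync 4, the API redesign 9. Eliminate offline sync.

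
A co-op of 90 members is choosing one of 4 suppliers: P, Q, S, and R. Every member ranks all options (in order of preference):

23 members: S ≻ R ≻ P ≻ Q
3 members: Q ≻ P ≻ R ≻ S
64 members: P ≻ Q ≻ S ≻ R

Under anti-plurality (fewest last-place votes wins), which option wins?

Last-place votes: P 0, Q 23, S 3, R 64.
P is ranked last by the fewest voters, so P wins.

P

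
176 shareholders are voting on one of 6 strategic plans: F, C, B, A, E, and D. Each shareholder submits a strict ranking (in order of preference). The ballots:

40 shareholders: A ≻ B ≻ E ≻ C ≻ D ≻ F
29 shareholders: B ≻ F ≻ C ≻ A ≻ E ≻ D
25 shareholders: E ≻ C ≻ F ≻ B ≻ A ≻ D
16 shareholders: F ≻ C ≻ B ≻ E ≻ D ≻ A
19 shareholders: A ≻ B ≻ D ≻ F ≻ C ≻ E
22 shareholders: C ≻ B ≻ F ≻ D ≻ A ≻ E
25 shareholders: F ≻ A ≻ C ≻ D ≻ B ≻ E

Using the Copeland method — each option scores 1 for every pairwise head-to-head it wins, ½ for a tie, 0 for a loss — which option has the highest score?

B

F: beats C, A, E, and D; loses to B → score 4.
C: beats A, E, and D; ties B; loses to F → score 3.5.
B: beats F, A, E, and D; ties C → score 4.5.
A: beats E and D; loses to F, C, and B → score 2.
E: beats D; loses to F, C, B, and A → score 1.
D: loses to F, C, B, A, and E → score 0.
B has the best pairwise record.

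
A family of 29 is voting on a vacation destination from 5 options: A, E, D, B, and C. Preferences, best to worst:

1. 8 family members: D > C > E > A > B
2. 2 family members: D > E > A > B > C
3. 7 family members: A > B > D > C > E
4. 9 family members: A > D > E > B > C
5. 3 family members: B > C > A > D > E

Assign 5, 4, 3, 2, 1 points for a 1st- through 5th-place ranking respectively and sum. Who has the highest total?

D

A: 8·2 + 2·3 + 7·5 + 9·5 + 3·3 = 111
E: 8·3 + 2·4 + 7·1 + 9·3 + 3·1 = 69
D: 8·5 + 2·5 + 7·3 + 9·4 + 3·2 = 113
B: 8·1 + 2·2 + 7·4 + 9·2 + 3·5 = 73
C: 8·4 + 2·1 + 7·2 + 9·1 + 3·4 = 69
D has the highest Borda score (113).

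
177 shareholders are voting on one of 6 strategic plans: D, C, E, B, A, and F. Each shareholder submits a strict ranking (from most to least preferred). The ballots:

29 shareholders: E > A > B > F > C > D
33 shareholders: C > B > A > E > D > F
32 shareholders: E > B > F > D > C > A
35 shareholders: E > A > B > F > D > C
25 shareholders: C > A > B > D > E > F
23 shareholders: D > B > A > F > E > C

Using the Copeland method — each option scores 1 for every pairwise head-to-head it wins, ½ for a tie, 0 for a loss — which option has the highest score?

D: beats C; loses to E, B, A, and F → score 1.
C: beats A; loses to D, E, B, and F → score 1.
E: beats D, C, B, A, and F → score 5.
B: beats D, C, and F; loses to E and A → score 3.
A: beats D, B, and F; loses to C and E → score 3.
F: beats D and C; loses to E, B, and A → score 2.
E has the best pairwise record.

E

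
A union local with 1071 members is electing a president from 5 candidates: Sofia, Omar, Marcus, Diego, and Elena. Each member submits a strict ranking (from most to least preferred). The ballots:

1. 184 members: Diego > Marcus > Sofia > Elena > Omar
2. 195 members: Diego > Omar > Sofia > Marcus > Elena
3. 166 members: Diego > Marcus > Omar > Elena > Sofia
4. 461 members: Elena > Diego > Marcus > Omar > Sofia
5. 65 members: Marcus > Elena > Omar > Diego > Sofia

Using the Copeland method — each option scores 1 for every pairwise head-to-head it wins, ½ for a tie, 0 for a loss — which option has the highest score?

Diego

Sofia: loses to Omar, Marcus, Diego, and Elena → score 0.
Omar: beats Sofia; loses to Marcus, Diego, and Elena → score 1.
Marcus: beats Sofia, Omar, and Elena; loses to Diego → score 3.
Diego: beats Sofia, Omar, Marcus, and Elena → score 4.
Elena: beats Sofia and Omar; loses to Marcus and Diego → score 2.
Diego has the best pairwise record.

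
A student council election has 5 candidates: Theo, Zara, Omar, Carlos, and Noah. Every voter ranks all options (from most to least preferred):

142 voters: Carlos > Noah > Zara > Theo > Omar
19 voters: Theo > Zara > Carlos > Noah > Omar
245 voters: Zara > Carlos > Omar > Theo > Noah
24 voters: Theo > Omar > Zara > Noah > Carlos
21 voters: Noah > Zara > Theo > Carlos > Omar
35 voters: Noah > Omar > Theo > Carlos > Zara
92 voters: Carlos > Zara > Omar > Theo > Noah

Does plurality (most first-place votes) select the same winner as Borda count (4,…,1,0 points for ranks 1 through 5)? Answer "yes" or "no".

Plurality — first-place votes: Theo 43, Zara 245, Omar 0, Carlos 234, Noah 56. Winner: Zara.
Borda — scores: Theo 763, Zara 1708, Omar 851, Carlos 1765, Noah 693. Winner: Carlos.
The two methods disagree.

no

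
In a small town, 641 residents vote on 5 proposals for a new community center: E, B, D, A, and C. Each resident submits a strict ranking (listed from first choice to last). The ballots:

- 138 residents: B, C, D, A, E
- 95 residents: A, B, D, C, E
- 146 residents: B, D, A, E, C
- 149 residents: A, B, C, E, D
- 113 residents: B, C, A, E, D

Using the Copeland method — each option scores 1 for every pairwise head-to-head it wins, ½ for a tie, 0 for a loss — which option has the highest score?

B

E: loses to B, D, A, and C → score 0.
B: beats E, D, A, and C → score 4.
D: beats E; loses to B, A, and C → score 1.
A: beats E, D, and C; loses to B → score 3.
C: beats E and D; loses to B and A → score 2.
B has the best pairwise record.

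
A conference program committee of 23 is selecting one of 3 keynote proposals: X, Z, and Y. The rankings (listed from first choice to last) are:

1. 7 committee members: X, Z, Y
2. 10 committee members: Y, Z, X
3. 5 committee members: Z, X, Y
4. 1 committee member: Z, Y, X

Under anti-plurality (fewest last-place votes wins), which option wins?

Z

Last-place votes: X 11, Z 0, Y 12.
Z is ranked last by the fewest voters, so Z wins.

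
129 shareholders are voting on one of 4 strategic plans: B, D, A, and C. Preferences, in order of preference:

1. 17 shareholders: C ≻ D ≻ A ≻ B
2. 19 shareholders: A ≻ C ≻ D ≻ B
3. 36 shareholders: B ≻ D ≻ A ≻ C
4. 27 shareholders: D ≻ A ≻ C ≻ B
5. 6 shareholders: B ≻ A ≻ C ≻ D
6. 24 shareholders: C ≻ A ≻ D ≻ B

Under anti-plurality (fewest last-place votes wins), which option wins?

Last-place votes: B 87, D 6, A 0, C 36.
A is ranked last by the fewest voters, so A wins.

A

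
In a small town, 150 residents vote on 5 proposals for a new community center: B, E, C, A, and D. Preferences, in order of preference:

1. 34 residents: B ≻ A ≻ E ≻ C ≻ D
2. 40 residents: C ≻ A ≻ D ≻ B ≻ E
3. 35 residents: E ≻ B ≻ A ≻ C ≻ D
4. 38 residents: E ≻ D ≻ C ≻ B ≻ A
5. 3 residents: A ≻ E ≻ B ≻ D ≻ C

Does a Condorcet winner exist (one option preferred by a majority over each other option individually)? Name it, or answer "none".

none

Checking pairwise contests:
E beats B 76–74.
A beats E 77–73.
E beats C 110–40.
B beats A 107–43.
E beats D 110–40.
Every option loses at least one head-to-head, so there is no Condorcet winner.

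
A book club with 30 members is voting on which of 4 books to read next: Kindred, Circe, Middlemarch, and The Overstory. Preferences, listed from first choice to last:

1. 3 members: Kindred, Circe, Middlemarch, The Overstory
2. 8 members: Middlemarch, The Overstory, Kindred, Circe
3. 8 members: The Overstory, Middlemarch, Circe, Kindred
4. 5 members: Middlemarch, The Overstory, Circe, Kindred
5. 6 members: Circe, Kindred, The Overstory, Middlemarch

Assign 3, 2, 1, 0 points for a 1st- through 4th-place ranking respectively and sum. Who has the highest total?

Kindred: 3·3 + 8·1 + 8·0 + 5·0 + 6·2 = 29
Circe: 3·2 + 8·0 + 8·1 + 5·1 + 6·3 = 37
Middlemarch: 3·1 + 8·3 + 8·2 + 5·3 + 6·0 = 58
The Overstory: 3·0 + 8·2 + 8·3 + 5·2 + 6·1 = 56
Middlemarch has the highest Borda score (58).

Middlemarch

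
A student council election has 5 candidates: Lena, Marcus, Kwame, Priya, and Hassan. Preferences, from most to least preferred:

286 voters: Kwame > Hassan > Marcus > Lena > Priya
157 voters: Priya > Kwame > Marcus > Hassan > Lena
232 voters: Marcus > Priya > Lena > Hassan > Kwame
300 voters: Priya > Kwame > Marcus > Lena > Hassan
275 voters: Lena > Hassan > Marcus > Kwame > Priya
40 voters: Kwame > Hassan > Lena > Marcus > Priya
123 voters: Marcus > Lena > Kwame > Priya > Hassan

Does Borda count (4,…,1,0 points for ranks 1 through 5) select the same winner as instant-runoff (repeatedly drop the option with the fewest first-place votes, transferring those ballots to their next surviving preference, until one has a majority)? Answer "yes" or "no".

Borda — scores: Lena 2599, Marcus 3496, Kwame 3196, Priya 2647, Hassan 2192. Winner: Marcus.
Instant-runoff — R1 Lena 275, Marcus 355, Kwame 326, Priya 457, Hassan 0 (Hassan out); R2 Lena 275, Marcus 355, Kwame 326, Priya 457 (Lena out); R3 Marcus 630, Kwame 326, Priya 457 (Kwame out); R4 Marcus 956, Priya 457 (Marcus winner). Winner: Marcus.
The two methods agree.

yes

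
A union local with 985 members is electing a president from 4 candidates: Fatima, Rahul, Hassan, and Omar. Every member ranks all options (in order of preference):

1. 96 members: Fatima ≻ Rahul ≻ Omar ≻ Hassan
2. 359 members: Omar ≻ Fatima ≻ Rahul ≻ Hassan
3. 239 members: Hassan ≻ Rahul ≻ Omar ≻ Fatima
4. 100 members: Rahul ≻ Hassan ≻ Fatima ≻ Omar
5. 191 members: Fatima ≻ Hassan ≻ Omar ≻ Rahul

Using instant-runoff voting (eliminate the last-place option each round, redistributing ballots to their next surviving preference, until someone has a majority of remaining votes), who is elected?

Round 1: Fatima 287, Rahul 100, Hassan 239, Omar 359. Eliminate Rahul.
Round 2: Fatima 287, Hassan 339, Omar 359. Eliminate Fatima.
Round 3: Hassan 530, Omar 455. Hassan has a majority.

Hassan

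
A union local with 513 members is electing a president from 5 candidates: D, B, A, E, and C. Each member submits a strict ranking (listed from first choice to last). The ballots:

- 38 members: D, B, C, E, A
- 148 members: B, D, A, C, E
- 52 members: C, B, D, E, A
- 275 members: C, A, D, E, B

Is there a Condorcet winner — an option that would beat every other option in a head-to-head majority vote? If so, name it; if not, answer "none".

C vs D: 327–186 for C.
C vs B: 327–186 for C.
C vs A: 365–148 for C.
C vs E: 513–0 for C.
C beats every other option head-to-head.

C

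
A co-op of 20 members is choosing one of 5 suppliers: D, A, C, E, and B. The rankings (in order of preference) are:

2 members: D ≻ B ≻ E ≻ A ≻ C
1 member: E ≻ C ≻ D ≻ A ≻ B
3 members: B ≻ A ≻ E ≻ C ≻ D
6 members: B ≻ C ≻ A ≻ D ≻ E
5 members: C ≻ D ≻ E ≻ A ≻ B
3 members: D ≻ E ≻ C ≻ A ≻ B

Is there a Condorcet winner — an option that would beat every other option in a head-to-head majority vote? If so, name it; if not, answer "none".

Checking pairwise contests:
C beats D 15–5.
D beats A 11–9.
B beats C 11–9.
D beats E 16–4.
D beats B 11–9.
Every option loses at least one head-to-head, so there is no Condorcet winner.

none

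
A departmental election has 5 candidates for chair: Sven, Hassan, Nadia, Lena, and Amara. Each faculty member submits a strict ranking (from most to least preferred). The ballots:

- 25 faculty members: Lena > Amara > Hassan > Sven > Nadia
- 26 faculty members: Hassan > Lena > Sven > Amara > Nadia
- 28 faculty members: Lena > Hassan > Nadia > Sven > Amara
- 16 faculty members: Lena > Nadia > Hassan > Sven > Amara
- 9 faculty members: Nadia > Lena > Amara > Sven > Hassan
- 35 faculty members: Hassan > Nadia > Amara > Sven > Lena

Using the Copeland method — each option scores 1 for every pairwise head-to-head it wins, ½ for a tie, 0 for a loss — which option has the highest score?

Sven: beats Amara; loses to Hassan, Nadia, and Lena → score 1.
Hassan: beats Sven, Nadia, and Amara; loses to Lena → score 3.
Nadia: beats Sven and Amara; loses to Hassan and Lena → score 2.
Lena: beats Sven, Hassan, Nadia, and Amara → score 4.
Amara: loses to Sven, Hassan, Nadia, and Lena → score 0.
Lena has the best pairwise record.

Lena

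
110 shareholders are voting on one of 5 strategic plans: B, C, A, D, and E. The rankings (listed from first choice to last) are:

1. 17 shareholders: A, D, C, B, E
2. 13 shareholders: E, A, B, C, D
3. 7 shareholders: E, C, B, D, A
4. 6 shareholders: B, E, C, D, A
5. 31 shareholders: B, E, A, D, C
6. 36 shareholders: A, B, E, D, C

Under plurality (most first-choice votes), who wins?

A

First-place votes: B 37, C 0, A 53, D 0, E 20.
A has the most first-place votes.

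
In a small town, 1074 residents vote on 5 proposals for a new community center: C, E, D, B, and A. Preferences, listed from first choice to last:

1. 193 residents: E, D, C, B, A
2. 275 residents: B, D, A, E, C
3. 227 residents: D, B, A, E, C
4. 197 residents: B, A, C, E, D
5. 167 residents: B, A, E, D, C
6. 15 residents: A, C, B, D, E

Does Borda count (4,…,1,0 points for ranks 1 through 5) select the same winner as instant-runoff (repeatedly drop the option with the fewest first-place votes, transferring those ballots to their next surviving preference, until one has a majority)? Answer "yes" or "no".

Borda — scores: C 825, E 1805, D 2494, B 3460, A 2156. Winner: B.
Instant-runoff — R1 C 0, E 193, D 227, B 639, A 15 (B winner). Winner: B.
The two methods agree.

yes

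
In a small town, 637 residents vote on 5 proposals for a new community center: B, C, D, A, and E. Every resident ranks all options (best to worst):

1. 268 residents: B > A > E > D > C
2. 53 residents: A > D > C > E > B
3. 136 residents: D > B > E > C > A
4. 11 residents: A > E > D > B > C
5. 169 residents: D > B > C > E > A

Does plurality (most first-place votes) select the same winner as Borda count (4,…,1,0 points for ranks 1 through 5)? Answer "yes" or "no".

Plurality — first-place votes: B 268, C 0, D 305, A 64, E 0. Winner: D.
Borda — scores: B 1998, C 580, D 1669, A 1060, E 1063. Winner: B.
The two methods disagree.

no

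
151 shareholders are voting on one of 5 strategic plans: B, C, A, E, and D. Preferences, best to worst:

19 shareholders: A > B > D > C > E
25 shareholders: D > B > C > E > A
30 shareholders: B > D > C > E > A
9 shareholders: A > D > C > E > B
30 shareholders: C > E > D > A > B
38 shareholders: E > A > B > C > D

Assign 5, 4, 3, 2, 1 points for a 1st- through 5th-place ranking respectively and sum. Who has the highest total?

B

B: 19·4 + 25·4 + 30·5 + 9·1 + 30·1 + 38·3 = 479
C: 19·2 + 25·3 + 30·3 + 9·3 + 30·5 + 38·2 = 456
A: 19·5 + 25·1 + 30·1 + 9·5 + 30·2 + 38·4 = 407
E: 19·1 + 25·2 + 30·2 + 9·2 + 30·4 + 38·5 = 457
D: 19·3 + 25·5 + 30·4 + 9·4 + 30·3 + 38·1 = 466
B has the highest Borda score (479).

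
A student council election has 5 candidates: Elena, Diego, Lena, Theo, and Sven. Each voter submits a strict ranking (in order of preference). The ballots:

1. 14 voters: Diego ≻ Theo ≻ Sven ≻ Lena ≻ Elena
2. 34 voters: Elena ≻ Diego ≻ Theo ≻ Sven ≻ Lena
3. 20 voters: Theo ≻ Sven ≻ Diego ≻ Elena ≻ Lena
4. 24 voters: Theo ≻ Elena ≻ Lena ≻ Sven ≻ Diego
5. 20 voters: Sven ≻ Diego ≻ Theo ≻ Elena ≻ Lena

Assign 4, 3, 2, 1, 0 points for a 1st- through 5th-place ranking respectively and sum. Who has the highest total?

Theo

Elena: 14·0 + 34·4 + 20·1 + 24·3 + 20·1 = 248
Diego: 14·4 + 34·3 + 20·2 + 24·0 + 20·3 = 258
Lena: 14·1 + 34·0 + 20·0 + 24·2 + 20·0 = 62
Theo: 14·3 + 34·2 + 20·4 + 24·4 + 20·2 = 326
Sven: 14·2 + 34·1 + 20·3 + 24·1 + 20·4 = 226
Theo has the highest Borda score (326).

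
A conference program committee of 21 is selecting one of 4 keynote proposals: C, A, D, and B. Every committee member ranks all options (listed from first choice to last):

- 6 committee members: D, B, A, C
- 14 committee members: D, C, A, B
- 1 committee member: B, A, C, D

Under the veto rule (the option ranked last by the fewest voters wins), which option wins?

Last-place votes: C 6, A 0, D 1, B 14.
A is ranked last by the fewest voters, so A wins.

A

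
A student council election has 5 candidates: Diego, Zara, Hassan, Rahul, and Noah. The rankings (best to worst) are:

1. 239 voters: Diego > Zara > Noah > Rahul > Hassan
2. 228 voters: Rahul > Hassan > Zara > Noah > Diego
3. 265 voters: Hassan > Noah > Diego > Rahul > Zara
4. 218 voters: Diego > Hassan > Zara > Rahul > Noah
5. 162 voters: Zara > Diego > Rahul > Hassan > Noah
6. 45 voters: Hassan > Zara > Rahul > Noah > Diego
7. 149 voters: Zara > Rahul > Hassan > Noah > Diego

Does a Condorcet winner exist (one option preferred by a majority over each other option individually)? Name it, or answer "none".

none

Checking pairwise contests:
Hassan beats Diego 687–619.
Diego beats Zara 722–584.
Rahul beats Hassan 778–528.
Diego beats Rahul 884–422.
Zara beats Noah 1041–265.
Every option loses at least one head-to-head, so there is no Condorcet winner.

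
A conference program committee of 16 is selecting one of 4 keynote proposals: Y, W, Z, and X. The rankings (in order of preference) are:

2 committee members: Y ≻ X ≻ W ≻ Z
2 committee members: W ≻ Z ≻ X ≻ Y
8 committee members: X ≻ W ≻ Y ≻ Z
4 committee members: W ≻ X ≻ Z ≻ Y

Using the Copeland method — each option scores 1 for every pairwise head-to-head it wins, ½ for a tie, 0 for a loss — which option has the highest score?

Y: beats Z; loses to W and X → score 1.
W: beats Y and Z; loses to X → score 2.
Z: loses to Y, W, and X → score 0.
X: beats Y, W, and Z → score 3.
X has the best pairwise record.

X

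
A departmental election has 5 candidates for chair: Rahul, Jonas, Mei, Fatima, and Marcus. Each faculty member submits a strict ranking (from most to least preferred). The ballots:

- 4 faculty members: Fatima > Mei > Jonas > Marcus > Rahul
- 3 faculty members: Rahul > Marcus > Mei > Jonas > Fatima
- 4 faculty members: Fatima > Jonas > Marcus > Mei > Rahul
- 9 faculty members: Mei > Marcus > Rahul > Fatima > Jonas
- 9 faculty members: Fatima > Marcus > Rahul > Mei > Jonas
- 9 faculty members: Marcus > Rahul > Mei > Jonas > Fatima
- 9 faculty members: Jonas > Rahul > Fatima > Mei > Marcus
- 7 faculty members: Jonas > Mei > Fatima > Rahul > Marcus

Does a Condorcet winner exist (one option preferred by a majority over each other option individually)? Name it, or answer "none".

none

Checking pairwise contests:
Marcus beats Rahul 35–19.
Rahul beats Jonas 30–24.
Rahul beats Mei 30–24.
Rahul beats Fatima 30–24.
Mei beats Marcus 29–25.
Every option loses at least one head-to-head, so there is no Condorcet winner.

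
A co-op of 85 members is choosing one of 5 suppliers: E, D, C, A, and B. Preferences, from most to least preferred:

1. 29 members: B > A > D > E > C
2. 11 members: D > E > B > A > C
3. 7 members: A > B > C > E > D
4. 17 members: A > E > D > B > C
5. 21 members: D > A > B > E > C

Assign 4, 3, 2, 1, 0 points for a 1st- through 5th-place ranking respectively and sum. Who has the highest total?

A

E: 29·1 + 11·3 + 7·1 + 17·3 + 21·1 = 141
D: 29·2 + 11·4 + 7·0 + 17·2 + 21·4 = 220
C: 29·0 + 11·0 + 7·2 + 17·0 + 21·0 = 14
A: 29·3 + 11·1 + 7·4 + 17·4 + 21·3 = 257
B: 29·4 + 11·2 + 7·3 + 17·1 + 21·2 = 218
A has the highest Borda score (257).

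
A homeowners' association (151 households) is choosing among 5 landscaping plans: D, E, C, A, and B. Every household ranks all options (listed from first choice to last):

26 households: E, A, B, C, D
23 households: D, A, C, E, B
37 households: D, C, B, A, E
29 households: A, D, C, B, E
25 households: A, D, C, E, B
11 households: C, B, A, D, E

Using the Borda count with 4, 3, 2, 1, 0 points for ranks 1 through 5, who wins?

A

D: 26·0 + 23·4 + 37·4 + 29·3 + 25·3 + 11·1 = 413
E: 26·4 + 23·1 + 37·0 + 29·0 + 25·1 + 11·0 = 152
C: 26·1 + 23·2 + 37·3 + 29·2 + 25·2 + 11·4 = 335
A: 26·3 + 23·3 + 37·1 + 29·4 + 25·4 + 11·2 = 422
B: 26·2 + 23·0 + 37·2 + 29·1 + 25·0 + 11·3 = 188
A has the highest Borda score (422).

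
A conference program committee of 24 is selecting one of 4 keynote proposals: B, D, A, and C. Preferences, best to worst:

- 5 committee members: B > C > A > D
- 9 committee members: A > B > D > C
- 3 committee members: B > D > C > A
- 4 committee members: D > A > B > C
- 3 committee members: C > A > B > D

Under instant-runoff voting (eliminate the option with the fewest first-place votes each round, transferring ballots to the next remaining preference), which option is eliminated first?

C

Round 1: B 8, D 4, A 9, C 3. Eliminate C.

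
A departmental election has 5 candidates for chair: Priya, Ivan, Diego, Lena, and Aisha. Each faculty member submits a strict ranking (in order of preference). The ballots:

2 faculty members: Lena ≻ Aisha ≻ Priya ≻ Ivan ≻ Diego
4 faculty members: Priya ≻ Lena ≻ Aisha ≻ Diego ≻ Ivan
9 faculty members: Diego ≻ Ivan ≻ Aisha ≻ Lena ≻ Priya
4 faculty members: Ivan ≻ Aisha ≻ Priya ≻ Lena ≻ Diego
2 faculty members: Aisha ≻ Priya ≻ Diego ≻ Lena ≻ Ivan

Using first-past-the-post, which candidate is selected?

Diego

First-place votes: Priya 4, Ivan 4, Diego 9, Lena 2, Aisha 2.
Diego has the most first-place votes.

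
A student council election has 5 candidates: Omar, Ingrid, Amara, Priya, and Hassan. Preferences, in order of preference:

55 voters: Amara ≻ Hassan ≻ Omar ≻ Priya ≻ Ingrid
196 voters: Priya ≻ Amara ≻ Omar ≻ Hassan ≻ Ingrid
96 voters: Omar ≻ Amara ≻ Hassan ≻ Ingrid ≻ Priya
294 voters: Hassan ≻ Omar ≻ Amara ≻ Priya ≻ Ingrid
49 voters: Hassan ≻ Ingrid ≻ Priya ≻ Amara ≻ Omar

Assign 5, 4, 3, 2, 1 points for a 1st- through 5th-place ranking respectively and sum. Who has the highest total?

Hassan

Omar: 55·3 + 196·3 + 96·5 + 294·4 + 49·1 = 2458
Ingrid: 55·1 + 196·1 + 96·2 + 294·1 + 49·4 = 933
Amara: 55·5 + 196·4 + 96·4 + 294·3 + 49·2 = 2423
Priya: 55·2 + 196·5 + 96·1 + 294·2 + 49·3 = 1921
Hassan: 55·4 + 196·2 + 96·3 + 294·5 + 49·5 = 2615
Hassan has the highest Borda score (2615).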